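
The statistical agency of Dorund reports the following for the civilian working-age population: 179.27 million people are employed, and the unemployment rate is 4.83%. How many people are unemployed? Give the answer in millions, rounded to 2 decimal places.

Let U be the number unemployed. The labor force is E + U, and U/(E+U) = 0.0483.
So U = 0.0483 × 179.27 / (1 − 0.0483) = 8.6587 / 0.9517 ≈ 9.10 million.

About 9.10 million are unemployed.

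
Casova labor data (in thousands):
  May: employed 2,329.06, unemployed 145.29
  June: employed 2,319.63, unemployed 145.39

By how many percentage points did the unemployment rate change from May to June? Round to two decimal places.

May: labor force = 2,329.06 + 145.29 = 2,474.35; u = 145.29/2,474.35 = 5.87%.
June: labor force = 2,319.63 + 145.39 = 2,465.02; u = 145.39/2,465.02 = 5.90%.
Change = 5.90% − 5.87% = +0.03 pp.

The unemployment rate changed by +0.03 percentage points.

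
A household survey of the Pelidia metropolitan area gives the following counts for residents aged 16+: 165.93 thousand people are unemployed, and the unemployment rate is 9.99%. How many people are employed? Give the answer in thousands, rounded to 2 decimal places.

About 1,495.03 thousand are employed.

Labor force = U / u = 165.93 / 0.0999 ≈ 1,660.96 thousand.
Employed = labor force − unemployed = 1,660.96 − 165.93 = 1,495.03 thousand.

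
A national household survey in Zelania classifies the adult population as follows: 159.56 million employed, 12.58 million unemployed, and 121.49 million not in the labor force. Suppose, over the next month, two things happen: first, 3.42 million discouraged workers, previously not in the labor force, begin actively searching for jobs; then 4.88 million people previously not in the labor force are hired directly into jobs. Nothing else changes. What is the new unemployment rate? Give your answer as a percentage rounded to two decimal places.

New unemployment rate ≈ 8.87%.

Initially, labor force = 159.56 + 12.58 = 172.14 million, so u = 12.58/172.14 = 7.31%.
After the first change, unemployed and labor force both rise by 3.42 → E = 159.56, U = 16.00, labor force = 175.56 million.
After the second change, employed and labor force both rise by 4.88; unemployed unchanged → E = 164.44, U = 16.00, labor force = 180.44 million.
New unemployment rate = 16.00 / 180.44 = 8.87%.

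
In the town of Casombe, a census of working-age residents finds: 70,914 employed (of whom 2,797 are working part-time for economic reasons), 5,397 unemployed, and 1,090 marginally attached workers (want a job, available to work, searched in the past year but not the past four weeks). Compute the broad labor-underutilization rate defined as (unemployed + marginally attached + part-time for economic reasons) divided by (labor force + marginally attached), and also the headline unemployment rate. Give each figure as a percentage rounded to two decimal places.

Labor force = 70,914 + 5,397 = 76,311.
Numerator = 5,397 + 1,090 + 2,797 = 9,284.
Denominator = 76,311 + 1,090 = 77,401.
Broad rate = 9,284 / 77,401 = 11.99%.
Headline unemployment rate = 5,397 / 76,311 = 7.07%.

Broad underutilization rate ≈ 11.99%; headline unemployment rate ≈ 7.07%.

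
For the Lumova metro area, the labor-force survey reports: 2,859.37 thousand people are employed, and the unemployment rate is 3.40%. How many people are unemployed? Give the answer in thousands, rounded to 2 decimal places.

About 100.64 thousand are unemployed.

Let U be the number unemployed. The labor force is E + U, and U/(E+U) = 0.0340.
So U = 0.0340 × 2,859.37 / (1 − 0.0340) = 97.2186 / 0.9660 ≈ 100.64 thousand.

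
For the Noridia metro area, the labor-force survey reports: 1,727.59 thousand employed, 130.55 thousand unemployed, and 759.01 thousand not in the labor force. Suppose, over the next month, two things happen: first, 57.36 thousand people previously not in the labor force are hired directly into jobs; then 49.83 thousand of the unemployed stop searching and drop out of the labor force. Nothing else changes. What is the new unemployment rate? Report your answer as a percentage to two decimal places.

Initially, labor force = 1,727.59 + 130.55 = 1,858.14 thousand, so u = 130.55/1,858.14 = 7.03%.
After the first change, employed and labor force both rise by 57.36; unemployed unchanged → E = 1,784.95, U = 130.55, labor force = 1,915.50 thousand.
After the second change, unemployed and labor force both fall by 49.83 → E = 1,784.95, U = 80.72, labor force = 1,865.67 thousand.
New unemployment rate = 80.72 / 1,865.67 = 4.33%.

New unemployment rate ≈ 4.33%.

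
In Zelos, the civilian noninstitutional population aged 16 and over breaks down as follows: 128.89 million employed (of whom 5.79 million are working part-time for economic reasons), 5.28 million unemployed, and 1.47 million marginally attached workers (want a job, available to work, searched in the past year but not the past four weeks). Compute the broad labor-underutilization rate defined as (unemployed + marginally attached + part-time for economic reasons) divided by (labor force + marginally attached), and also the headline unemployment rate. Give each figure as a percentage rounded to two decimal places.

Labor force = 128.89 + 5.28 = 134.17 million.
Numerator = 5.28 + 1.47 + 5.79 = 12.54 million.
Denominator = 134.17 + 1.47 = 135.64 million.
Broad rate = 12.54 / 135.64 = 9.25%.
Headline unemployment rate = 5.28 / 134.17 = 3.94%.

Broad underutilization rate ≈ 9.25%; headline unemployment rate ≈ 3.94%.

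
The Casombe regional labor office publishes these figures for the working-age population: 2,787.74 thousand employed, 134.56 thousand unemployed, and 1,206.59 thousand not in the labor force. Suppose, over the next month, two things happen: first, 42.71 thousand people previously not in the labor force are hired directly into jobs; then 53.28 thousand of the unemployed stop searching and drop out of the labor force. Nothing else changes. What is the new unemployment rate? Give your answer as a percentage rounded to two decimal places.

Initially, labor force = 2,787.74 + 134.56 = 2,922.30 thousand, so u = 134.56/2,922.30 = 4.60%.
After the first change, employed and labor force both rise by 42.71; unemployed unchanged → E = 2,830.45, U = 134.56, labor force = 2,965.01 thousand.
After the second change, unemployed and labor force both fall by 53.28 → E = 2,830.45, U = 81.28, labor force = 2,911.73 thousand.
New unemployment rate = 81.28 / 2,911.73 = 2.79%.

New unemployment rate ≈ 2.79%.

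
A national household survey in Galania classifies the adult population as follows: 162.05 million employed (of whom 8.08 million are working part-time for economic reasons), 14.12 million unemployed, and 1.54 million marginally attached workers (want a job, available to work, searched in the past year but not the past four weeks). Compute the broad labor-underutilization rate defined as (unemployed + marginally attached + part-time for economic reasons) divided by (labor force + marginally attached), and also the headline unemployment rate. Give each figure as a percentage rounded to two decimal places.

Broad underutilization rate ≈ 13.36%; headline unemployment rate ≈ 8.01%.

Labor force = 162.05 + 14.12 = 176.17 million.
Numerator = 14.12 + 1.54 + 8.08 = 23.74 million.
Denominator = 176.17 + 1.54 = 177.71 million.
Broad rate = 23.74 / 177.71 = 13.36%.
Headline unemployment rate = 14.12 / 176.17 = 8.01%.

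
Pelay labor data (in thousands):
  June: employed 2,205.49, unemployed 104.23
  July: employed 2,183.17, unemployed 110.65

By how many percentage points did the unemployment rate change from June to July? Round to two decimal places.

The unemployment rate changed by +0.31 percentage points.

June: labor force = 2,205.49 + 104.23 = 2,309.72; u = 104.23/2,309.72 = 4.51%.
July: labor force = 2,183.17 + 110.65 = 2,293.82; u = 110.65/2,293.82 = 4.82%.
Change = 4.82% − 4.51% = +0.31 pp.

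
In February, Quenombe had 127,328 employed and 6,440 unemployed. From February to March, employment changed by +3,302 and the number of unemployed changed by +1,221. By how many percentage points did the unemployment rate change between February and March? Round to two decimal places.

February: labor force = 127,328 + 6,440 = 133,768; u = 6,440/133,768 = 4.81%.
March: labor force = 130,630 + 7,661 = 138,291; u = 7,661/138,291 = 5.54%.
Change = 5.54% − 4.81% = +0.73 pp.

The unemployment rate changed by +0.73 percentage points.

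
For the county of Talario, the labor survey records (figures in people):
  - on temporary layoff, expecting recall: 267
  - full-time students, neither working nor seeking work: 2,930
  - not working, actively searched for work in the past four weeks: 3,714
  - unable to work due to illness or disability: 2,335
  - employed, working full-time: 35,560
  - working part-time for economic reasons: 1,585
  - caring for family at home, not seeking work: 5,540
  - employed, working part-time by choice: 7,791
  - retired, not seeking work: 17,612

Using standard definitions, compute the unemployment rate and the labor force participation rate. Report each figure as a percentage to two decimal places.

Unemployment rate ≈ 8.14%; labor force participation rate ≈ 63.25%.

Employed = 35,560 + 1,585 + 7,791 = 44,936 (anyone who worked, including part-time for economic reasons, counts as employed).
Unemployed = 267 + 3,714 = 3,981 (jobless and actively searching, or on temporary layoff).
Labor force = 44,936 + 3,981 = 48,917.
Not in labor force = 2,930 + 2,335 + 5,540 + 17,612 = 28,417 (those not working and not actively searching are outside the labor force).
Civilian working-age population = 48,917 + 28,417 = 77,334.
Unemployment rate = 3,981 / 48,917 = 8.14%.
Labor force participation rate = 48,917 / 77,334 = 63.25%.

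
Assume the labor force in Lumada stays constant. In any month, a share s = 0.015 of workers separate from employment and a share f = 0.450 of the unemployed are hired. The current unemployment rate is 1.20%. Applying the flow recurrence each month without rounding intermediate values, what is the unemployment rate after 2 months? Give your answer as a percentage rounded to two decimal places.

With a fixed labor force, u_{t+1} = u_t + s·(1−u_t) − f·u_t = u_t·(1−s−f) + s.
Here 1−s−f = 0.535 and s = 0.015.
u_1 = 0.012000 × 0.535 + 0.015 = 0.021420.
u_2 = 0.021420 × 0.535 + 0.015 = 0.026460.

Unemployment rate after two months ≈ 2.65%.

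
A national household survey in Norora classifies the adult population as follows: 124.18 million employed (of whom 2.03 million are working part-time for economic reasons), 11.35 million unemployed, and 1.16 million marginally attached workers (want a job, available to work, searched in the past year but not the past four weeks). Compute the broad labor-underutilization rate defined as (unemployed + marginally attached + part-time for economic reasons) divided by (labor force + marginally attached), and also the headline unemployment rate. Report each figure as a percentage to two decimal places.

Labor force = 124.18 + 11.35 = 135.53 million.
Numerator = 11.35 + 1.16 + 2.03 = 14.54 million.
Denominator = 135.53 + 1.16 = 136.69 million.
Broad rate = 14.54 / 136.69 = 10.64%.
Headline unemployment rate = 11.35 / 135.53 = 8.37%.

Broad underutilization rate ≈ 10.64%; headline unemployment rate ≈ 8.37%.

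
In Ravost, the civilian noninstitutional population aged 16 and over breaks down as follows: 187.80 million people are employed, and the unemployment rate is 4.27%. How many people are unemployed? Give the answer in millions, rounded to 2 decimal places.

Let U be the number unemployed. The labor force is E + U, and U/(E+U) = 0.0427.
So U = 0.0427 × 187.80 / (1 − 0.0427) = 8.0191 / 0.9573 ≈ 8.38 million.

About 8.38 million are unemployed.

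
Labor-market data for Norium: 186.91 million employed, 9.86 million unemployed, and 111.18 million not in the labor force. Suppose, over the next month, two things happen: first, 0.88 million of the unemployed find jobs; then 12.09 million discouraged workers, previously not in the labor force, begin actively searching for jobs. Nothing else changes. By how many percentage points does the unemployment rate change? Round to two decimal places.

Initially, labor force = 186.91 + 9.86 = 196.77 million, so u = 9.86/196.77 = 5.01%.
After the first change, unemployed falls and employed rises by 0.88; labor force unchanged → E = 187.79, U = 8.98, labor force = 196.77 million.
After the second change, unemployed and labor force both rise by 12.09 → E = 187.79, U = 21.07, labor force = 208.86 million.
New unemployment rate = 21.07 / 208.86 = 10.09%.
Change = 10.09% − 5.01% = +5.08 percentage points.

The unemployment rate changes by +5.08 percentage points.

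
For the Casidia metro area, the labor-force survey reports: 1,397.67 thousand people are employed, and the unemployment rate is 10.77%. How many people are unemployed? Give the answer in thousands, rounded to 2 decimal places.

About 168.70 thousand are unemployed.

Let U be the number unemployed. The labor force is E + U, and U/(E+U) = 0.1077.
So U = 0.1077 × 1,397.67 / (1 − 0.1077) = 150.5291 / 0.8923 ≈ 168.70 thousand.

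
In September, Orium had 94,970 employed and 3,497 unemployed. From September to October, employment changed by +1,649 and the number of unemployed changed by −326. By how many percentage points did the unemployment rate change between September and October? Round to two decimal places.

The unemployment rate changed by −0.37 percentage points.

September: labor force = 94,970 + 3,497 = 98,467; u = 3,497/98,467 = 3.55%.
October: labor force = 96,619 + 3,171 = 99,790; u = 3,171/99,790 = 3.18%.
Change = 3.18% − 3.55% = −0.37 pp.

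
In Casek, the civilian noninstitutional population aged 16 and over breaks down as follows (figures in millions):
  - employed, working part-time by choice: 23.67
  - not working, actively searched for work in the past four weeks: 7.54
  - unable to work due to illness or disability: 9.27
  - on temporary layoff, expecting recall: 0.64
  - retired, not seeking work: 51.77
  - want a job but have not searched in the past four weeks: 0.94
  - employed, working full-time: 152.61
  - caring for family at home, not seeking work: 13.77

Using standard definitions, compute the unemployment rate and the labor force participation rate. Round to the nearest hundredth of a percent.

Unemployment rate ≈ 4.43%; labor force participation rate ≈ 70.89%.

Employed = 23.67 + 152.61 = 176.28 million.
Unemployed = 7.54 + 0.64 = 8.18 million (jobless and actively searching, or on temporary layoff).
Labor force = 176.28 + 8.18 = 184.46 million.
Not in labor force = 9.27 + 51.77 + 0.94 + 13.77 = 75.75 million (those not working and not actively searching are outside the labor force — including those who want a job but have given up searching).
Civilian working-age population = 184.46 + 75.75 = 260.21 million.
Unemployment rate = 8.18 / 184.46 = 4.43%.
Labor force participation rate = 184.46 / 260.21 = 70.89%.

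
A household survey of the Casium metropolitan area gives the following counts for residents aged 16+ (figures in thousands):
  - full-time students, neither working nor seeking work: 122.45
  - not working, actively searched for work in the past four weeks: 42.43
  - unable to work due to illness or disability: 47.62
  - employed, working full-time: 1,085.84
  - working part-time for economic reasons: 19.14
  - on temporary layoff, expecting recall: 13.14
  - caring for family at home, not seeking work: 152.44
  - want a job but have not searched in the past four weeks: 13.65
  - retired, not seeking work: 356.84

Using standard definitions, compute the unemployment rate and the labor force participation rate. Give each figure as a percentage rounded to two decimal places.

Unemployment rate ≈ 4.79%; labor force participation rate ≈ 62.61%.

Employed = 1,085.84 + 19.14 = 1,104.98 thousand (anyone who worked, including part-time for economic reasons, counts as employed).
Unemployed = 42.43 + 13.14 = 55.57 thousand (jobless and actively searching, or on temporary layoff).
Labor force = 1,104.98 + 55.57 = 1,160.55 thousand.
Not in labor force = 122.45 + 47.62 + 152.44 + 13.65 + 356.84 = 693.00 thousand (those not working and not actively searching are outside the labor force — including those who want a job but have given up searching).
Civilian working-age population = 1,160.55 + 693.00 = 1,853.55 thousand.
Unemployment rate = 55.57 / 1,160.55 = 4.79%.
Labor force participation rate = 1,160.55 / 1,853.55 = 62.61%.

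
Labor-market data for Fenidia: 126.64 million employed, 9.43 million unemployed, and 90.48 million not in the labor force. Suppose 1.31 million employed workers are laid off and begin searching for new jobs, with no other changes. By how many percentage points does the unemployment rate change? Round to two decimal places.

The unemployment rate changes by +0.96 percentage points.

Initially, labor force = 126.64 + 9.43 = 136.07 million, so u = 9.43/136.07 = 6.93%.
After the change, employed falls and unemployed rises by 1.31; labor force unchanged → E = 125.33, U = 10.74, labor force = 136.07 million.
New unemployment rate = 10.74 / 136.07 = 7.89%.
Change = 7.89% − 6.93% = +0.96 percentage points.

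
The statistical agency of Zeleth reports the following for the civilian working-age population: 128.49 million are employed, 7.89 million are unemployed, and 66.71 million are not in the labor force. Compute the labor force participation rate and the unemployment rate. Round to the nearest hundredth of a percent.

Labor force = employed + unemployed = 128.49 + 7.89 = 136.38 million.
Working-age population = 136.38 + 66.71 = 203.09 million.
Unemployment rate = 7.89 / 136.38 = 5.79%.
Labor force participation rate = 136.38 / 203.09 = 67.15%.

Labor force participation rate ≈ 67.15%; unemployment rate ≈ 5.79%.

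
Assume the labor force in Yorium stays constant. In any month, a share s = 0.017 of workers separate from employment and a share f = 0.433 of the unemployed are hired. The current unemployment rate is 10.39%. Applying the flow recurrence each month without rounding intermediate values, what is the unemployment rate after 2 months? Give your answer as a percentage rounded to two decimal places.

Unemployment rate after two months ≈ 5.78%.

With a fixed labor force, u_{t+1} = u_t + s·(1−u_t) − f·u_t = u_t·(1−s−f) + s.
Here 1−s−f = 0.550 and s = 0.017.
u_1 = 0.103900 × 0.550 + 0.017 = 0.074145.
u_2 = 0.074145 × 0.550 + 0.017 = 0.057780.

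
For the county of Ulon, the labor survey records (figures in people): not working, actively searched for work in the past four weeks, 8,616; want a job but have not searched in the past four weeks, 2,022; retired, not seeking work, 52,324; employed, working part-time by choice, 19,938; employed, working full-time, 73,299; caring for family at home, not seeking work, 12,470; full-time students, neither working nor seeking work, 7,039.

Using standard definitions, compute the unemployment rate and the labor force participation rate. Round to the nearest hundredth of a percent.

Unemployment rate ≈ 8.46%; labor force participation rate ≈ 57.97%.

Employed = 19,938 + 73,299 = 93,237.
Unemployed = 8,616.
Labor force = 93,237 + 8,616 = 101,853.
Not in labor force = 2,022 + 52,324 + 12,470 + 7,039 = 73,855 (those not working and not actively searching are outside the labor force — including those who want a job but have given up searching).
Civilian working-age population = 101,853 + 73,855 = 175,708.
Unemployment rate = 8,616 / 101,853 = 8.46%.
Labor force participation rate = 101,853 / 175,708 = 57.97%.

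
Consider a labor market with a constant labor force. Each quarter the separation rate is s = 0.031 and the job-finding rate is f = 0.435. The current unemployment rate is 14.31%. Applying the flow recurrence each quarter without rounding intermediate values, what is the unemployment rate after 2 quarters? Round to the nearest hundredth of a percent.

With a fixed labor force, u_{t+1} = u_t + s·(1−u_t) − f·u_t = u_t·(1−s−f) + s.
Here 1−s−f = 0.534 and s = 0.031.
u_1 = 0.143100 × 0.534 + 0.031 = 0.107415.
u_2 = 0.107415 × 0.534 + 0.031 = 0.088360.

Unemployment rate after two quarters ≈ 8.84%.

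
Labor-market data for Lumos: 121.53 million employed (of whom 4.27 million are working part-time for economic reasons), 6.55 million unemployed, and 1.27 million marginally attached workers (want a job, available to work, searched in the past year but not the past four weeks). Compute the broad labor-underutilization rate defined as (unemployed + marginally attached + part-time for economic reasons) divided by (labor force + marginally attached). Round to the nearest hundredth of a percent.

Labor force = 121.53 + 6.55 = 128.08 million.
Numerator = 6.55 + 1.27 + 4.27 = 12.09 million.
Denominator = 128.08 + 1.27 = 129.35 million.
Broad rate = 12.09 / 129.35 = 9.35%.

Broad underutilization rate ≈ 9.35%.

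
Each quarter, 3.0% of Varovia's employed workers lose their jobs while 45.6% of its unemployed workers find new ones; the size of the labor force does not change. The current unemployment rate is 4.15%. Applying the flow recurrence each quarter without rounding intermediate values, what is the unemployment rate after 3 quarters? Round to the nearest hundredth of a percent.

With a fixed labor force, u_{t+1} = u_t + s·(1−u_t) − f·u_t = u_t·(1−s−f) + s.
Here 1−s−f = 0.514 and s = 0.030.
u_1 = 0.041500 × 0.514 + 0.030 = 0.051331.
u_2 = 0.051331 × 0.514 + 0.030 = 0.056384.
u_3 = 0.056384 × 0.514 + 0.030 = 0.058981.

Unemployment rate after three quarters ≈ 5.90%.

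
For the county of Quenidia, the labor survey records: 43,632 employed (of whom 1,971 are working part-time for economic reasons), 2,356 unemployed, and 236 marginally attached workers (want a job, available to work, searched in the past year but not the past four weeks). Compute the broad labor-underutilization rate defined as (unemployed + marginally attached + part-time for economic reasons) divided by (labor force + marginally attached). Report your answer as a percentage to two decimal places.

Labor force = 43,632 + 2,356 = 45,988.
Numerator = 2,356 + 236 + 1,971 = 4,563.
Denominator = 45,988 + 236 = 46,224.
Broad rate = 4,563 / 46,224 = 9.87%.

Broad underutilization rate ≈ 9.87%.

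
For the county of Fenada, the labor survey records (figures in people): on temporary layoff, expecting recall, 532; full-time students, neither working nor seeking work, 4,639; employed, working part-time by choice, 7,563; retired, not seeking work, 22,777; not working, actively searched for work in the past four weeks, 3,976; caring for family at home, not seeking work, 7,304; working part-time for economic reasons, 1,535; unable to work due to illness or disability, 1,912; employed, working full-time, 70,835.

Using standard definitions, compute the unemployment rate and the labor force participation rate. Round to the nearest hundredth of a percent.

Unemployment rate ≈ 5.34%; labor force participation rate ≈ 69.74%.

Employed = 7,563 + 1,535 + 70,835 = 79,933 (anyone who worked, including part-time for economic reasons, counts as employed).
Unemployed = 532 + 3,976 = 4,508 (jobless and actively searching, or on temporary layoff).
Labor force = 79,933 + 4,508 = 84,441.
Not in labor force = 4,639 + 22,777 + 7,304 + 1,912 = 36,632 (those not working and not actively searching are outside the labor force).
Civilian working-age population = 84,441 + 36,632 = 121,073.
Unemployment rate = 4,508 / 84,441 = 5.34%.
Labor force participation rate = 84,441 / 121,073 = 69.74%.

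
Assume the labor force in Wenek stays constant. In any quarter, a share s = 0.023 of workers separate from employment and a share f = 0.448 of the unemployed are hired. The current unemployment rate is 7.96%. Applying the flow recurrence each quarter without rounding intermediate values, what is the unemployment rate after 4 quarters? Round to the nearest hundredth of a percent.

With a fixed labor force, u_{t+1} = u_t + s·(1−u_t) − f·u_t = u_t·(1−s−f) + s.
Here 1−s−f = 0.529 and s = 0.023.
u_1 = 0.079600 × 0.529 + 0.023 = 0.065108.
u_2 = 0.065108 × 0.529 + 0.023 = 0.057442.
u_3 = 0.057442 × 0.529 + 0.023 = 0.053387.
u_4 = 0.053387 × 0.529 + 0.023 = 0.051242.

Unemployment rate after four quarters ≈ 5.12%.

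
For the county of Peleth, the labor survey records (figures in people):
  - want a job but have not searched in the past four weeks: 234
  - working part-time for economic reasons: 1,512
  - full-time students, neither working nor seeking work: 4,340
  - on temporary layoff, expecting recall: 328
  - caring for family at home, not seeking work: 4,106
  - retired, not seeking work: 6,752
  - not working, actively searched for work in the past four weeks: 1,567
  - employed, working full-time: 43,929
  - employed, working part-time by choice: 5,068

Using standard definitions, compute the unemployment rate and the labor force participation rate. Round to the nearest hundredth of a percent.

Unemployment rate ≈ 3.62%; labor force participation rate ≈ 77.25%.

Employed = 1,512 + 43,929 + 5,068 = 50,509 (anyone who worked, including part-time for economic reasons, counts as employed).
Unemployed = 328 + 1,567 = 1,895 (jobless and actively searching, or on temporary layoff).
Labor force = 50,509 + 1,895 = 52,404.
Not in labor force = 234 + 4,340 + 4,106 + 6,752 = 15,432 (those not working and not actively searching are outside the labor force — including those who want a job but have given up searching).
Civilian working-age population = 52,404 + 15,432 = 67,836.
Unemployment rate = 1,895 / 52,404 = 3.62%.
Labor force participation rate = 52,404 / 67,836 = 77.25%.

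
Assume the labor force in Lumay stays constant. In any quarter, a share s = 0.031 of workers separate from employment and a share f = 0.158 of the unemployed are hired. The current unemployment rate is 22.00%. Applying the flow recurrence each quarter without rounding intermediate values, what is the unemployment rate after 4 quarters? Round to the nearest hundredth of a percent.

Unemployment rate after four quarters ≈ 18.82%.

With a fixed labor force, u_{t+1} = u_t + s·(1−u_t) − f·u_t = u_t·(1−s−f) + s.
Here 1−s−f = 0.811 and s = 0.031.
u_1 = 0.220000 × 0.811 + 0.031 = 0.209420.
u_2 = 0.209420 × 0.811 + 0.031 = 0.200840.
u_3 = 0.200840 × 0.811 + 0.031 = 0.193881.
u_4 = 0.193881 × 0.811 + 0.031 = 0.188237.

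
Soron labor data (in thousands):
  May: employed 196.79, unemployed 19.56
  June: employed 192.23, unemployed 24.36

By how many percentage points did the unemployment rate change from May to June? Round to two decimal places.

The unemployment rate changed by +2.21 percentage points.

May: labor force = 196.79 + 19.56 = 216.35; u = 19.56/216.35 = 9.04%.
June: labor force = 192.23 + 24.36 = 216.59; u = 24.36/216.59 = 11.25%.
Change = 11.25% − 9.04% = +2.21 pp.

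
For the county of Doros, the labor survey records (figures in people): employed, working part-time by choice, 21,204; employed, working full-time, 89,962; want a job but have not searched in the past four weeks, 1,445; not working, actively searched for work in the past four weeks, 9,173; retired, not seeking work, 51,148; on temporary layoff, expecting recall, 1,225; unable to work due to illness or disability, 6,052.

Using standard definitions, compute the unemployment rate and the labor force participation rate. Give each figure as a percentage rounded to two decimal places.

Unemployment rate ≈ 8.55%; labor force participation rate ≈ 67.46%.

Employed = 21,204 + 89,962 = 111,166.
Unemployed = 9,173 + 1,225 = 10,398 (jobless and actively searching, or on temporary layoff).
Labor force = 111,166 + 10,398 = 121,564.
Not in labor force = 1,445 + 51,148 + 6,052 = 58,645 (those not working and not actively searching are outside the labor force — including those who want a job but have given up searching).
Civilian working-age population = 121,564 + 58,645 = 180,209.
Unemployment rate = 10,398 / 121,564 = 8.55%.
Labor force participation rate = 121,564 / 180,209 = 67.46%.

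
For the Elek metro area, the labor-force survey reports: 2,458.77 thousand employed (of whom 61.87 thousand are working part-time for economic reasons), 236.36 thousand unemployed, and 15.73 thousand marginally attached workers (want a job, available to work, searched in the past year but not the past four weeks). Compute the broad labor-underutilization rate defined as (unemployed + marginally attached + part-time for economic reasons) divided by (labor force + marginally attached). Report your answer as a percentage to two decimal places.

Broad underutilization rate ≈ 11.58%.

Labor force = 2,458.77 + 236.36 = 2,695.13 thousand.
Numerator = 236.36 + 15.73 + 61.87 = 313.96 thousand.
Denominator = 2,695.13 + 15.73 = 2,710.86 thousand.
Broad rate = 313.96 / 2,710.86 = 11.58%.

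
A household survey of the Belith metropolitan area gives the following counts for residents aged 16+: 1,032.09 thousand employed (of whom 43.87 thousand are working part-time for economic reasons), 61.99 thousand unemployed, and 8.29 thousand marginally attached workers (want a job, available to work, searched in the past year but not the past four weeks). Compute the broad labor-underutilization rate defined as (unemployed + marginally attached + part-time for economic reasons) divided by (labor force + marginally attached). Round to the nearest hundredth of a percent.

Broad underutilization rate ≈ 10.35%.

Labor force = 1,032.09 + 61.99 = 1,094.08 thousand.
Numerator = 61.99 + 8.29 + 43.87 = 114.15 thousand.
Denominator = 1,094.08 + 8.29 = 1,102.37 thousand.
Broad rate = 114.15 / 1,102.37 = 10.35%.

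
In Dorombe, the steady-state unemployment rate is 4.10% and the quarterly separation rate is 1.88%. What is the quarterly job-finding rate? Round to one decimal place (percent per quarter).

From u* = s/(s+f): f = s·(1−u)/u.
f = 1.88 × (1 − 0.0410) / 0.0410 = 1.8029 / 0.0410 ≈ 44.0% per quarter.

Job-finding rate ≈ 44.0% per quarter.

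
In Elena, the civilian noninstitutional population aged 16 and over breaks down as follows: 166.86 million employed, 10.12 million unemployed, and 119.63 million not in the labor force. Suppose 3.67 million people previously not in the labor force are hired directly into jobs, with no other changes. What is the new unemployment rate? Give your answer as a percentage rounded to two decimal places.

New unemployment rate ≈ 5.60%.

Initially, labor force = 166.86 + 10.12 = 176.98 million, so u = 10.12/176.98 = 5.72%.
After the change, employed and labor force both rise by 3.67; unemployed unchanged → E = 170.53, U = 10.12, labor force = 180.65 million.
New unemployment rate = 10.12 / 180.65 = 5.60%.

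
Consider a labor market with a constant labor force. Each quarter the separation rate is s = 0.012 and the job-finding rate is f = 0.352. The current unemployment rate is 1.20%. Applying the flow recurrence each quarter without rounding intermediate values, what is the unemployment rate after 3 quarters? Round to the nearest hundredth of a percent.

Unemployment rate after three quarters ≈ 2.76%.

With a fixed labor force, u_{t+1} = u_t + s·(1−u_t) − f·u_t = u_t·(1−s−f) + s.
Here 1−s−f = 0.636 and s = 0.012.
u_1 = 0.012000 × 0.636 + 0.012 = 0.019632.
u_2 = 0.019632 × 0.636 + 0.012 = 0.024486.
u_3 = 0.024486 × 0.636 + 0.012 = 0.027573.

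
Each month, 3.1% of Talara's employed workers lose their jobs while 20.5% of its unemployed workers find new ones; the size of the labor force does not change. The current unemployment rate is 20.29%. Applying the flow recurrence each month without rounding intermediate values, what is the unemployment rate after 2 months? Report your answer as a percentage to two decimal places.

Unemployment rate after two months ≈ 17.31%.

With a fixed labor force, u_{t+1} = u_t + s·(1−u_t) − f·u_t = u_t·(1−s−f) + s.
Here 1−s−f = 0.764 and s = 0.031.
u_1 = 0.202900 × 0.764 + 0.031 = 0.186016.
u_2 = 0.186016 × 0.764 + 0.031 = 0.173116.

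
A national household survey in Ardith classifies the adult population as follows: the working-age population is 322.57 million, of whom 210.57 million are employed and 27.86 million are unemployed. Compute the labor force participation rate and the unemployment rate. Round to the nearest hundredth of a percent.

Labor force = employed + unemployed = 210.57 + 27.86 = 238.43 million.
Unemployment rate = 27.86 / 238.43 = 11.68%.
Labor force participation rate = 238.43 / 322.57 = 73.92%.

Labor force participation rate ≈ 73.92%; unemployment rate ≈ 11.68%.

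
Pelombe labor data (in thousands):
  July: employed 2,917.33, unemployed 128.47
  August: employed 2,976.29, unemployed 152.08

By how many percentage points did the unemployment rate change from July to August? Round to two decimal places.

July: labor force = 2,917.33 + 128.47 = 3,045.80; u = 128.47/3,045.80 = 4.22%.
August: labor force = 2,976.29 + 152.08 = 3,128.37; u = 152.08/3,128.37 = 4.86%.
Change = 4.86% − 4.22% = +0.64 pp.

The unemployment rate changed by +0.64 percentage points.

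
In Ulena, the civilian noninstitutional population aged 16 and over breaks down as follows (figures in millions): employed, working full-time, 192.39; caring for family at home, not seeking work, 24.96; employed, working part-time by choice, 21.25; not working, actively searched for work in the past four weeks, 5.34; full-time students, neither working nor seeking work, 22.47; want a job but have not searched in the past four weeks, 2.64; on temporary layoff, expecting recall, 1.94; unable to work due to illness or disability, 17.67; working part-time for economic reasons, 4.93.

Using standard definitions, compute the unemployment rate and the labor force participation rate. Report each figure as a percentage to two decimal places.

Employed = 192.39 + 21.25 + 4.93 = 218.57 million (anyone who worked, including part-time for economic reasons, counts as employed).
Unemployed = 5.34 + 1.94 = 7.28 million (jobless and actively searching, or on temporary layoff).
Labor force = 218.57 + 7.28 = 225.85 million.
Not in labor force = 24.96 + 22.47 + 2.64 + 17.67 = 67.74 million (those not working and not actively searching are outside the labor force — including those who want a job but have given up searching).
Civilian working-age population = 225.85 + 67.74 = 293.59 million.
Unemployment rate = 7.28 / 225.85 = 3.22%.
Labor force participation rate = 225.85 / 293.59 = 76.93%.

Unemployment rate ≈ 3.22%; labor force participation rate ≈ 76.93%.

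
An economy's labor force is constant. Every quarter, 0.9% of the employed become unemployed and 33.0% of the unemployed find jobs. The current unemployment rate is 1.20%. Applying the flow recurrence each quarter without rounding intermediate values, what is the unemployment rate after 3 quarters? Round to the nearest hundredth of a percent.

With a fixed labor force, u_{t+1} = u_t + s·(1−u_t) − f·u_t = u_t·(1−s−f) + s.
Here 1−s−f = 0.661 and s = 0.009.
u_1 = 0.012000 × 0.661 + 0.009 = 0.016932.
u_2 = 0.016932 × 0.661 + 0.009 = 0.020192.
u_3 = 0.020192 × 0.661 + 0.009 = 0.022347.

Unemployment rate after three quarters ≈ 2.23%.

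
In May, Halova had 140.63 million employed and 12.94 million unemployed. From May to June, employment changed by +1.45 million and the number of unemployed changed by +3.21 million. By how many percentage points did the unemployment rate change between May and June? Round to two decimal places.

May: labor force = 140.63 + 12.94 = 153.57; u = 12.94/153.57 = 8.43%.
June: labor force = 142.08 + 16.15 = 158.23; u = 16.15/158.23 = 10.21%.
Change = 10.21% − 8.43% = +1.78 pp.

The unemployment rate changed by +1.78 percentage points.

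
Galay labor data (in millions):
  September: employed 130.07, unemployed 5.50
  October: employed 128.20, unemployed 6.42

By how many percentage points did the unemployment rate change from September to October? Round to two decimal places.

September: labor force = 130.07 + 5.50 = 135.57; u = 5.50/135.57 = 4.06%.
October: labor force = 128.20 + 6.42 = 134.62; u = 6.42/134.62 = 4.77%.
Change = 4.77% − 4.06% = +0.71 pp.

The unemployment rate changed by +0.71 percentage points.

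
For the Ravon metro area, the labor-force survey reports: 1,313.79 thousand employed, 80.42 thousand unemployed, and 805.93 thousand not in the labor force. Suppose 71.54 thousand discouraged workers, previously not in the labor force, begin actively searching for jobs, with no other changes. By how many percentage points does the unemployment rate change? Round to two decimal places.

The unemployment rate changes by +4.60 percentage points.

Initially, labor force = 1,313.79 + 80.42 = 1,394.21 thousand, so u = 80.42/1,394.21 = 5.77%.
After the change, unemployed and labor force both rise by 71.54 → E = 1,313.79, U = 151.96, labor force = 1,465.75 thousand.
New unemployment rate = 151.96 / 1,465.75 = 10.37%.
Change = 10.37% − 5.77% = +4.60 percentage points.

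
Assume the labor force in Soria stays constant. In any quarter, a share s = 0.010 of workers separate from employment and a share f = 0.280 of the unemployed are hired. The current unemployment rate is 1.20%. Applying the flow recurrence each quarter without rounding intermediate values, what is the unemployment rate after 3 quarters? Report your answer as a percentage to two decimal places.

With a fixed labor force, u_{t+1} = u_t + s·(1−u_t) − f·u_t = u_t·(1−s−f) + s.
Here 1−s−f = 0.710 and s = 0.010.
u_1 = 0.012000 × 0.710 + 0.010 = 0.018520.
u_2 = 0.018520 × 0.710 + 0.010 = 0.023149.
u_3 = 0.023149 × 0.710 + 0.010 = 0.026436.

Unemployment rate after three quarters ≈ 2.64%.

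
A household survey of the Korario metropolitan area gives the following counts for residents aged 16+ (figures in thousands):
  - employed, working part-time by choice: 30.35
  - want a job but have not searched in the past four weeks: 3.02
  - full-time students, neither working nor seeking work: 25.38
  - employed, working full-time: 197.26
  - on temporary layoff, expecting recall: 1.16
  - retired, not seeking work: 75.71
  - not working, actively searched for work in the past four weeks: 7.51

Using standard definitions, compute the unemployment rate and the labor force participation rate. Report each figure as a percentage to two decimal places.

Employed = 30.35 + 197.26 = 227.61 thousand.
Unemployed = 1.16 + 7.51 = 8.67 thousand (jobless and actively searching, or on temporary layoff).
Labor force = 227.61 + 8.67 = 236.28 thousand.
Not in labor force = 3.02 + 25.38 + 75.71 = 104.11 thousand (those not working and not actively searching are outside the labor force — including those who want a job but have given up searching).
Civilian working-age population = 236.28 + 104.11 = 340.39 thousand.
Unemployment rate = 8.67 / 236.28 = 3.67%.
Labor force participation rate = 236.28 / 340.39 = 69.41%.

Unemployment rate ≈ 3.67%; labor force participation rate ≈ 69.41%.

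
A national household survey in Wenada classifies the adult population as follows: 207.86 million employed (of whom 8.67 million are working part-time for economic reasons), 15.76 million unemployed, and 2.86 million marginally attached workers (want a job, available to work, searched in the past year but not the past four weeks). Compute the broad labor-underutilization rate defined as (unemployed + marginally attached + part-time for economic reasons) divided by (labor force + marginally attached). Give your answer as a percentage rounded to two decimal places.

Labor force = 207.86 + 15.76 = 223.62 million.
Numerator = 15.76 + 2.86 + 8.67 = 27.29 million.
Denominator = 223.62 + 2.86 = 226.48 million.
Broad rate = 27.29 / 226.48 = 12.05%.

Broad underutilization rate ≈ 12.05%.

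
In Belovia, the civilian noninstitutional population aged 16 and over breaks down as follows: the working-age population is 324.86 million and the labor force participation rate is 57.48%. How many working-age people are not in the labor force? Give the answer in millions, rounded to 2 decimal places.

About 138.13 million are not in the labor force.

Share not in the labor force = 1 − 0.5748 = 0.4252.
Not in labor force = 0.4252 × 324.86 ≈ 138.13 million.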